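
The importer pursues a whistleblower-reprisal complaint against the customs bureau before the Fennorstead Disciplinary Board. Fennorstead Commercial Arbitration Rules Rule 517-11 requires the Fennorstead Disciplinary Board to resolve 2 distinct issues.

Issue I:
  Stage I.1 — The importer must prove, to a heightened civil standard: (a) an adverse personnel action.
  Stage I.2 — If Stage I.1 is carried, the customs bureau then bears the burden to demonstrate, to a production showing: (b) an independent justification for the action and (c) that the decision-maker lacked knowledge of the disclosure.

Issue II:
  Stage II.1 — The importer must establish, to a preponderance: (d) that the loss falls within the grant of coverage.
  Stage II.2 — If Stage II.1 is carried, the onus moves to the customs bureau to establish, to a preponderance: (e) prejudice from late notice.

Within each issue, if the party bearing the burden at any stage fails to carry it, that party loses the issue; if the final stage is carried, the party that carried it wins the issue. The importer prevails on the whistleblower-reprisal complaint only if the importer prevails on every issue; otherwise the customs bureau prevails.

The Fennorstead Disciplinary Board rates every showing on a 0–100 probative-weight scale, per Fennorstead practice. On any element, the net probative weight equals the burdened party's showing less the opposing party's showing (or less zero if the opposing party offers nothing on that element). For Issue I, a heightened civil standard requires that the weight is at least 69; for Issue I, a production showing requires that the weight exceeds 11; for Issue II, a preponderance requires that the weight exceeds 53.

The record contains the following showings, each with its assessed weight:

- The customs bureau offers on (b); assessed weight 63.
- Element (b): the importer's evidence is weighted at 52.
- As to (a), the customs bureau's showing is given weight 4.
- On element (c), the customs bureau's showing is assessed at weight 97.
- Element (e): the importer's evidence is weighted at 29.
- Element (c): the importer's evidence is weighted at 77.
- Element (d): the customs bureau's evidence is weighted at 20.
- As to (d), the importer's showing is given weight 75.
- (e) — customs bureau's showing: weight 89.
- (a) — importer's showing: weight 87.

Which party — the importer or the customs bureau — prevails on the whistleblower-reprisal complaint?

— Issue I —
Stage I.1 — burden on importer; standard: a heightened civil standard (weight is at least 69).
    (a): 87 − 4 = 83 ≥ 69 [met]
  The importer carries Stage I.1; the customs bureau now bears the burden.
Stage I.2 — burden on customs bureau; standard: a production showing (weight exceeds 11).
    (b): 63 − 52 = 11 ≤ 11 [not met]
    (c): 97 − 77 = 20 > 11 [met]
  The customs bureau does not carry Stage I.2.
The analysis ends at Stage I.2; the importer prevails on this issue.
— Issue II —
Stage II.1 — burden on importer; standard: a preponderance (weight exceeds 53).
    (d): 75 − 20 = 55 > 53 [met]
  The importer carries Stage II.1; the customs bureau now bears the burden.
Stage II.2 — burden on customs bureau; standard: a preponderance (weight exceeds 53).
    (e): 89 − 29 = 60 > 53 [met]
  The customs bureau carries the last stage.
With every stage satisfied, the customs bureau prevails on this issue.
Per-issue: Issue I → importer; Issue II → customs bureau. The importer must prevail on every issue; overall, the customs bureau prevails.

customs bureau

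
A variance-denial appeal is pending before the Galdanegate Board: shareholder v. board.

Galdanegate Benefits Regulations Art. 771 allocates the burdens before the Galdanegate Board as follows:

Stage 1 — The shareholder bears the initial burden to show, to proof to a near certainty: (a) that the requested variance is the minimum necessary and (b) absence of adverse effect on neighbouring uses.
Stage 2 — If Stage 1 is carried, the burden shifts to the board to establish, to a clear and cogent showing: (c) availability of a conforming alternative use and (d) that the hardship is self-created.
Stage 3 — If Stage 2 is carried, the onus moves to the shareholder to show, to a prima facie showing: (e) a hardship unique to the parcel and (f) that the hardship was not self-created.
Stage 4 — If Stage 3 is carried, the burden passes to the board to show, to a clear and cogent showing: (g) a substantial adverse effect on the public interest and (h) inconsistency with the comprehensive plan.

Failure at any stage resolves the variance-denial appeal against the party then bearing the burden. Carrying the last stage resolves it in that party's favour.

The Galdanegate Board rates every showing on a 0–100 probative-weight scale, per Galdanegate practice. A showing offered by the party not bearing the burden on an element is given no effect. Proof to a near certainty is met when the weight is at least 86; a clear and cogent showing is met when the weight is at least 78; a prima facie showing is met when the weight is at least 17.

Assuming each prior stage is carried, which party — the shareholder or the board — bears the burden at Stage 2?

board

Stage 2's rule assigns the burden to the board (to a clear and cogent showing).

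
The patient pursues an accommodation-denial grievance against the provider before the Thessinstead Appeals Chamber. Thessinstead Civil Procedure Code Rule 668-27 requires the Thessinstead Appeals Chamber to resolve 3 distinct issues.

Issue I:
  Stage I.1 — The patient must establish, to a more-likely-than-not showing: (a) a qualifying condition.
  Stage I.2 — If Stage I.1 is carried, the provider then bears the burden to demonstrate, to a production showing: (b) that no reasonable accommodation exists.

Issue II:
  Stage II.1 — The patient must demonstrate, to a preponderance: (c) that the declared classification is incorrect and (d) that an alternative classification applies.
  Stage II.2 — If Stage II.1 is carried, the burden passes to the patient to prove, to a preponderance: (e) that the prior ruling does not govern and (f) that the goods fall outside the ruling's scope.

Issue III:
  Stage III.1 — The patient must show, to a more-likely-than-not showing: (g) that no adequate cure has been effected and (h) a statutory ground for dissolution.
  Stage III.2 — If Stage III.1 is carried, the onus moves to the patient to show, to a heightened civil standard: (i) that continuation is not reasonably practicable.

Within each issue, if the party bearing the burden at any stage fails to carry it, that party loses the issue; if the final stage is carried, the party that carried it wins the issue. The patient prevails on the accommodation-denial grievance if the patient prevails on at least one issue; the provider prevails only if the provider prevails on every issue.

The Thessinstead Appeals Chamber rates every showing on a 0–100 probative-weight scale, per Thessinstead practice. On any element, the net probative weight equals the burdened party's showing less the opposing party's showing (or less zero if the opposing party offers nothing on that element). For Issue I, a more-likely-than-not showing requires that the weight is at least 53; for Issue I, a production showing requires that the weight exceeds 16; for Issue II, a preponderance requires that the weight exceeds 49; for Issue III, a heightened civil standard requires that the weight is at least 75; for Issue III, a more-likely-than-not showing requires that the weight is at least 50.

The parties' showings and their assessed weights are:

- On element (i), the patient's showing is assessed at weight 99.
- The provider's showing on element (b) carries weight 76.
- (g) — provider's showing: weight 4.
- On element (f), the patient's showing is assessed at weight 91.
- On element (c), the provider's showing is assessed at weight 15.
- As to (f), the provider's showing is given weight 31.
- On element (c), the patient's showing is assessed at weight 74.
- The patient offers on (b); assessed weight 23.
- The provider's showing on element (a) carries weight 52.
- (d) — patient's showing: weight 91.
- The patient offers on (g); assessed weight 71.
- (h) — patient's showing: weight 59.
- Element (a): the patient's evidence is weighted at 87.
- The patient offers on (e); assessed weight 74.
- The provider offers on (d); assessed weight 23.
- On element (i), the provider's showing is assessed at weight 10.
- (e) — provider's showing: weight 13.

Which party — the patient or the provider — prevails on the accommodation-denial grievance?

patient

— Issue I —
Stage I.1 (patient, a more-likely-than-not showing, weight is at least 53): (a) net 87−52=35 < 53 — fails.
  Not every element is met, so the patient fails to carry Stage I.1.
The provider prevails on this issue.
— Issue II —
At Stage II.1 the patient must meet a preponderance (weight exceeds 49): on (c) the weight is 74 less the opposing 15 gives net 59, which does exceed 49, so (c) meets the standard; on (d) the weight is 91 less the opposing 23 gives net 68, > 49, so (d) meets the standard.
  Stage II.1 is satisfied; the patient continues to bear the burden.
At Stage II.2 the patient must meet a preponderance (weight exceeds 49): on (e) the weight is 74 less the opposing 13 gives net 61, which does exceed 49, so (e) meets the standard; on (f) the weight is 91 less the opposing 31 gives net 60, which does exceed 49, so (f) meets the standard.
  The patient carries the last stage.
All stages carried — the patient prevails on this issue.
— Issue III —
Stage III.1 — burden on patient; standard: a more-likely-than-not showing (weight is at least 50).
    (g): 71 − 4 = 67 ≥ 50 [met]
    (h): 59 ≥ 50 [met]
  Stage III.1 carried; the burden remains with the patient.
Stage III.2 — burden on patient; standard: a heightened civil standard (weight is at least 75).
    (i): 99 − 10 = 89 ≥ 75 [met]
  Stage III.2 carried; the final stage is satisfied.
With every stage satisfied, the patient prevails on this issue.
Per-issue: Issue I → provider; Issue II → patient; Issue III → patient. The patient must prevail on at least one issue; overall, the patient prevails.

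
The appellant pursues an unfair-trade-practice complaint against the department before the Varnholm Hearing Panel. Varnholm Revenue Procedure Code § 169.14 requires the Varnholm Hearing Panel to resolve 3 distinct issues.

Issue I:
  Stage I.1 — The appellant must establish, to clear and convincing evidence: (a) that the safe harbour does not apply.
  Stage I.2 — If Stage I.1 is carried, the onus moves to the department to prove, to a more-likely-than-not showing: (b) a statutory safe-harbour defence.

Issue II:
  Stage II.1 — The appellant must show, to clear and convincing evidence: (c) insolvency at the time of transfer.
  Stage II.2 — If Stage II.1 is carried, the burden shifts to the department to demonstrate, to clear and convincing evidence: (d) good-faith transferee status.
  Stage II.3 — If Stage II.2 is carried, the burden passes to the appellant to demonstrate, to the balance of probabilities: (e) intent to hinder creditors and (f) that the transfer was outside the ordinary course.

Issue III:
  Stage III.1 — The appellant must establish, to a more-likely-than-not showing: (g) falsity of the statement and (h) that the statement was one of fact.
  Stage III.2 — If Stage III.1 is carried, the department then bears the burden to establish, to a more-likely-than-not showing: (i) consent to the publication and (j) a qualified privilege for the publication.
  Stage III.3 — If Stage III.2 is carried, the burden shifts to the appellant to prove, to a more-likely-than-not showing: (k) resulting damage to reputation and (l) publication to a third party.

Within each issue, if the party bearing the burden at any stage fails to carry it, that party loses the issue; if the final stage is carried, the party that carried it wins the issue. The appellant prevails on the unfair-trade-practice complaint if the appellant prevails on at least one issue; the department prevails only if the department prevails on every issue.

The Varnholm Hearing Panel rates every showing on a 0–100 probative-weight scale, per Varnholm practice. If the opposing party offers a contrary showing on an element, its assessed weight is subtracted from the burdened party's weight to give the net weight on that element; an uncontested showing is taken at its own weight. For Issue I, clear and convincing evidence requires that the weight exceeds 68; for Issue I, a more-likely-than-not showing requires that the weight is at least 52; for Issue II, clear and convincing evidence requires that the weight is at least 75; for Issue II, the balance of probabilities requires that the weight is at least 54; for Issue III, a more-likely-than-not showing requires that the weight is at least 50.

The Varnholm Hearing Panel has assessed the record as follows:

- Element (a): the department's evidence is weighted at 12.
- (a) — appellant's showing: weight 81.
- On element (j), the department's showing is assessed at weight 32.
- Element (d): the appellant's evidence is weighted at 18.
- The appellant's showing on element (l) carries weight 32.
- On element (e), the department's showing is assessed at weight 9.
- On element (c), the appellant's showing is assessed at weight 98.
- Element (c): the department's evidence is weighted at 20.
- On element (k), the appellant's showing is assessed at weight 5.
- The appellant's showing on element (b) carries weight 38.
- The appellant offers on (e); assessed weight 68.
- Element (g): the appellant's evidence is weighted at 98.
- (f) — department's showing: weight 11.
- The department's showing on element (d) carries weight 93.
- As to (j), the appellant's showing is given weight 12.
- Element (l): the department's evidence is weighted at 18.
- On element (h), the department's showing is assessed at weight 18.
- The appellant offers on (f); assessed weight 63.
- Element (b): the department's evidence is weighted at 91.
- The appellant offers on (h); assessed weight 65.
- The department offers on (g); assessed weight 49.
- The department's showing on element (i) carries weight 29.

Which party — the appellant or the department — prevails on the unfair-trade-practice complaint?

— Issue I —
Stage I.1 — burden on appellant; standard: clear and convincing evidence (weight exceeds 68).
    (a): 81 − 12 = 69 > 68 [met]
  Stage I.1 is satisfied; the onus moves to the department.
Stage I.2 — burden on department; standard: a more-likely-than-not showing (weight is at least 52).
    (b): 91 − 38 = 53 ≥ 52 [met]
  All elements met at the final stage.
With every stage satisfied, the department prevails on this issue.
— Issue II —
Stage II.1 — burden on appellant; standard: clear and convincing evidence (weight is at least 75).
    (c): 98 − 20 = 78 ≥ 75 [met]
  All elements met. The burden passes to the department.
Stage II.2 — burden on department; standard: clear and convincing evidence (weight is at least 75).
    (d): 93 − 18 = 75 ≥ 75 [met]
  Stage II.2 is satisfied; the onus moves to the appellant.
Stage II.3 — burden on appellant; standard: the balance of probabilities (weight is at least 54).
    (e): 68 − 9 = 59 ≥ 54 [met]
    (f): 63 − 11 = 52 < 54 [not met]
  Not every element is met, so the appellant fails to carry Stage II.3.
The analysis ends at Stage II.3; the department prevails on this issue.
— Issue III —
Stage III.1 (appellant, a more-likely-than-not showing, weight is at least 50): (g) net 98−49=49 < 50 — fails; (h) net 65−18=47 < 50 — fails.
  Not every element is met, so the appellant fails to carry Stage III.1.
The department prevails on this issue.
Per-issue: Issue I → department; Issue II → department; Issue III → department. The appellant must prevail on at least one issue; overall, the department prevails.

department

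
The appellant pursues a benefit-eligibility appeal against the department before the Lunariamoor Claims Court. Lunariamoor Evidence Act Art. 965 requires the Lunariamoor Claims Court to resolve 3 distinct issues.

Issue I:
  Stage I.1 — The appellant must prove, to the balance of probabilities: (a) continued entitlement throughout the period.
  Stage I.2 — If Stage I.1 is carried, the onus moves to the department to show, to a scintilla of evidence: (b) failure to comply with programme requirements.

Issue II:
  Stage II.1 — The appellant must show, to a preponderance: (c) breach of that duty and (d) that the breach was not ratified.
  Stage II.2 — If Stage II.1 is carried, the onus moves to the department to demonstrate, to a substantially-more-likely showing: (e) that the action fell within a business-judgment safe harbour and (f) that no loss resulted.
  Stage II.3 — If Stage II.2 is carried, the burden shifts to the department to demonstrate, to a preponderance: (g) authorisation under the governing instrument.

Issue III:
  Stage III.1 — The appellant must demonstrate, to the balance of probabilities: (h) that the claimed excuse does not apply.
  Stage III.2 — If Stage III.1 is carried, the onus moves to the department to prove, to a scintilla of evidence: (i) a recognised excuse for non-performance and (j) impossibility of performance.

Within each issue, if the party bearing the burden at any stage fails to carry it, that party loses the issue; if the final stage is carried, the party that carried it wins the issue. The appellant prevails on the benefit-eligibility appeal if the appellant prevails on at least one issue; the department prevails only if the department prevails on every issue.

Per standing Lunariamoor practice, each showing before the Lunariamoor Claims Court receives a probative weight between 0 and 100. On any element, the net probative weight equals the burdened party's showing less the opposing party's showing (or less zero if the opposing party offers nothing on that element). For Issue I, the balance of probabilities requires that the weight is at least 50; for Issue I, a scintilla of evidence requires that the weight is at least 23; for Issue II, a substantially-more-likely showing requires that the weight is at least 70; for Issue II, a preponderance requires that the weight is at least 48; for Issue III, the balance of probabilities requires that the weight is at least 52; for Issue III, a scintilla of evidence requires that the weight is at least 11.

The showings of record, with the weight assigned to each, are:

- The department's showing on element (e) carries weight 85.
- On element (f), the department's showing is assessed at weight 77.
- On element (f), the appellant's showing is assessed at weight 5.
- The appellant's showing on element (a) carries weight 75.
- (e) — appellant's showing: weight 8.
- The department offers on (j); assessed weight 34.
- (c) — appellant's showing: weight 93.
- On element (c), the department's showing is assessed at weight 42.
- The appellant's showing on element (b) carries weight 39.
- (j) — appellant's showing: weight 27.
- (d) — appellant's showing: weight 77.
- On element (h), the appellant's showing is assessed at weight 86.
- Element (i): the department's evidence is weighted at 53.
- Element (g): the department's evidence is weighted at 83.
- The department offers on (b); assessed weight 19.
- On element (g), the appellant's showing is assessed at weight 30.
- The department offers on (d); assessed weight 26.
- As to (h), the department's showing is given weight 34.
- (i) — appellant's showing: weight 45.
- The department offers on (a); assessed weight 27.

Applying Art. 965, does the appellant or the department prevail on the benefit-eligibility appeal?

appellant

— Issue I —
Stage I.1 (appellant, the balance of probabilities, weight is at least 50): (a) net 75−27=48 < 50 — fails.
  The appellant does not carry Stage I.1.
The analysis ends at Stage I.1; the department prevails on this issue.
— Issue II —
At Stage II.1 the appellant must meet a preponderance (weight is at least 48): on (c) the weight is 93 less the opposing 42 gives net 51, which does reach 48, so (c) meets the standard; on (d) the weight is 77 less the opposing 26 gives net 51, ≥ 48, so (d) meets the standard.
  The appellant carries Stage II.1; the department now bears the burden.
At Stage II.2 the department must meet a substantially-more-likely showing (weight is at least 70): on (e) the weight is 85 less the opposing 8 gives net 77, ≥ 70, so (e) meets the standard; on (f) the weight is 77 less the opposing 5 gives net 72, which does reach 70, so (f) meets the standard.
  All elements met. The department retains the burden for Stage II.3.
At Stage II.3 the department must meet a preponderance (weight is at least 48): on (g) the weight is 83 less the opposing 30 gives net 53, which does reach 48, so (g) meets the standard.
  The department carries the last stage.
Every stage carried; the department prevails on this issue.
— Issue III —
At Stage III.1 the appellant must meet the balance of probabilities (weight is at least 52): on (h) the weight is 86 less the opposing 34 gives net 52, which does reach 52, so (h) meets the standard.
  The appellant carries Stage III.1; the department now bears the burden.
At Stage III.2 the department must meet a scintilla of evidence (weight is at least 11): on (i) the weight is 53 less the opposing 45 gives net 8, which does not reach 11, so (i) does not meet the standard; on (j) the weight is 34 less the opposing 27 gives net 7, < 11, so (j) does not meet the standard.
  The department does not carry Stage III.2.
The appellant prevails on this issue.
Per-issue: Issue I → department; Issue II → department; Issue III → appellant. The appellant must prevail on at least one issue; overall, the appellant prevails.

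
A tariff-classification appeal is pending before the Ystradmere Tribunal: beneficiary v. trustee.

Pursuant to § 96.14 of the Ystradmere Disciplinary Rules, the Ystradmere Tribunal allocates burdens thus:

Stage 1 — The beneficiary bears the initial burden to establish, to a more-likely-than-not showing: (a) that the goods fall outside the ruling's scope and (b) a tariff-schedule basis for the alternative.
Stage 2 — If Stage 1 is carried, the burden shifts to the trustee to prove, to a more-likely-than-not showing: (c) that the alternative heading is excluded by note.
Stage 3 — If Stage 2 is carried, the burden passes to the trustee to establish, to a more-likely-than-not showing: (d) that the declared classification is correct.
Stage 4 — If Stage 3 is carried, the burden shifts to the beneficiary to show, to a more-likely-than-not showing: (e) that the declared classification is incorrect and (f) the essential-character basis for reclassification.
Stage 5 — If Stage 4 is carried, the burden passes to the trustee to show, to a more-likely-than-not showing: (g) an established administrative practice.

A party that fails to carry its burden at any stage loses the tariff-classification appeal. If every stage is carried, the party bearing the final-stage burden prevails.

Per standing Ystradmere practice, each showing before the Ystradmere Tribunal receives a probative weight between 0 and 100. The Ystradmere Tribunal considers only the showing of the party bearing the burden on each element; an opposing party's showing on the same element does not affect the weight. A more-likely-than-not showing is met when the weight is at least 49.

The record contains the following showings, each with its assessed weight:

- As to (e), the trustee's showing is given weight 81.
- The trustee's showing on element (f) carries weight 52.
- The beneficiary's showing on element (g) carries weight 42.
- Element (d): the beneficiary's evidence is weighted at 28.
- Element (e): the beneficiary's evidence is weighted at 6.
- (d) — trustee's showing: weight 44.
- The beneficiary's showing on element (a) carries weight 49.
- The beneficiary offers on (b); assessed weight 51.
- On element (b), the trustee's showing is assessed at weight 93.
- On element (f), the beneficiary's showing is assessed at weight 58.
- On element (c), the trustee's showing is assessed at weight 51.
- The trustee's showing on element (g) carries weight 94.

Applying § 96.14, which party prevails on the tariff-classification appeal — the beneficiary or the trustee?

beneficiary

Stage 1 — burden on beneficiary; standard: a more-likely-than-not showing (weight is at least 49).
    (a): 49 ≥ 49 [met]
    (b): 51 (trustee's 93 disregarded) ≥ 49 [met]
  Stage 1 carried; the burden shifts to the trustee.
Stage 2 — burden on trustee; standard: a more-likely-than-not showing (weight is at least 49).
    (c): 51 ≥ 49 [met]
  All elements met. The trustee retains the burden for Stage 3.
Stage 3 — burden on trustee; standard: a more-likely-than-not showing (weight is at least 49).
    (d): 44 (beneficiary's 28 disregarded) < 49 [not met]
  The trustee does not carry Stage 3.
So the beneficiary prevails.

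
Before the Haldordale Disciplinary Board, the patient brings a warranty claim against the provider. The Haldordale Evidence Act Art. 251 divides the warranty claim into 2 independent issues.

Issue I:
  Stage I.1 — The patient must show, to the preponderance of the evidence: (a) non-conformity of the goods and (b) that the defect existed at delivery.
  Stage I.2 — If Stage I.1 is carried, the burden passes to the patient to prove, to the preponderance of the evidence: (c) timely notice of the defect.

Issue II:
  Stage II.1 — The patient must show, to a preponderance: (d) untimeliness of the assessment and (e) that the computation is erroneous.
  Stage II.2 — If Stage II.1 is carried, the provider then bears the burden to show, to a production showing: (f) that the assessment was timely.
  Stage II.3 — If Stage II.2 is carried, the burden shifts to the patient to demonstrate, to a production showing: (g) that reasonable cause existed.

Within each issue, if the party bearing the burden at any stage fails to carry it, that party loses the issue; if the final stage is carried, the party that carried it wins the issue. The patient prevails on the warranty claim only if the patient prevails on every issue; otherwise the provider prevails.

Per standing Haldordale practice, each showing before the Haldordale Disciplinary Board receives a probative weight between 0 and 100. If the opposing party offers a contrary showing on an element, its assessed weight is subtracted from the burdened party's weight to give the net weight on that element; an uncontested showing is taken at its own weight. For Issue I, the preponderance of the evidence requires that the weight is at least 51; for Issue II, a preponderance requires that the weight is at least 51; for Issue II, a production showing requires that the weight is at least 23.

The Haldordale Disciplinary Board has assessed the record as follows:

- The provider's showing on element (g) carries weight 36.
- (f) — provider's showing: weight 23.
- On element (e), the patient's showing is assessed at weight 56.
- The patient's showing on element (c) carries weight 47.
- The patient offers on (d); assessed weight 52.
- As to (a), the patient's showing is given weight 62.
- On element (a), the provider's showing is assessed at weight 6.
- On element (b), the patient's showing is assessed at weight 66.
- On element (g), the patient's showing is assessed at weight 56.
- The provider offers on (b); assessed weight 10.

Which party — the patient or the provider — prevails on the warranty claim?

provider

— Issue I —
Stage I.1 (patient, the preponderance of the evidence, weight is at least 51): (a) net 62−6=56 ≥ 51 — meets; (b) net 66−10=56 ≥ 51 — meets.
  Stage I.1 carried; the burden remains with the patient.
Stage I.2 (patient, the preponderance of the evidence, weight is at least 51): (c) 47 < 51 — fails.
  Stage I.2 not carried; the patient fails its burden.
So the provider prevails on this issue.
— Issue II —
Stage II.1 — burden on patient; standard: a preponderance (weight is at least 51).
    (d): 52 ≥ 51 [met]
    (e): 56 ≥ 51 [met]
  Stage II.1 carried; the burden shifts to the provider.
Stage II.2 — burden on provider; standard: a production showing (weight is at least 23).
    (f): 23 ≥ 23 [met]
  All elements met. The burden passes to the patient.
Stage II.3 — burden on patient; standard: a production showing (weight is at least 23).
    (g): 56 − 36 = 20 < 23 [not met]
  Not every element is met, so the patient fails to carry Stage II.3.
The provider prevails on this issue.
Per-issue: Issue I → provider; Issue II → provider. The patient must prevail on every issue; overall, the provider prevails.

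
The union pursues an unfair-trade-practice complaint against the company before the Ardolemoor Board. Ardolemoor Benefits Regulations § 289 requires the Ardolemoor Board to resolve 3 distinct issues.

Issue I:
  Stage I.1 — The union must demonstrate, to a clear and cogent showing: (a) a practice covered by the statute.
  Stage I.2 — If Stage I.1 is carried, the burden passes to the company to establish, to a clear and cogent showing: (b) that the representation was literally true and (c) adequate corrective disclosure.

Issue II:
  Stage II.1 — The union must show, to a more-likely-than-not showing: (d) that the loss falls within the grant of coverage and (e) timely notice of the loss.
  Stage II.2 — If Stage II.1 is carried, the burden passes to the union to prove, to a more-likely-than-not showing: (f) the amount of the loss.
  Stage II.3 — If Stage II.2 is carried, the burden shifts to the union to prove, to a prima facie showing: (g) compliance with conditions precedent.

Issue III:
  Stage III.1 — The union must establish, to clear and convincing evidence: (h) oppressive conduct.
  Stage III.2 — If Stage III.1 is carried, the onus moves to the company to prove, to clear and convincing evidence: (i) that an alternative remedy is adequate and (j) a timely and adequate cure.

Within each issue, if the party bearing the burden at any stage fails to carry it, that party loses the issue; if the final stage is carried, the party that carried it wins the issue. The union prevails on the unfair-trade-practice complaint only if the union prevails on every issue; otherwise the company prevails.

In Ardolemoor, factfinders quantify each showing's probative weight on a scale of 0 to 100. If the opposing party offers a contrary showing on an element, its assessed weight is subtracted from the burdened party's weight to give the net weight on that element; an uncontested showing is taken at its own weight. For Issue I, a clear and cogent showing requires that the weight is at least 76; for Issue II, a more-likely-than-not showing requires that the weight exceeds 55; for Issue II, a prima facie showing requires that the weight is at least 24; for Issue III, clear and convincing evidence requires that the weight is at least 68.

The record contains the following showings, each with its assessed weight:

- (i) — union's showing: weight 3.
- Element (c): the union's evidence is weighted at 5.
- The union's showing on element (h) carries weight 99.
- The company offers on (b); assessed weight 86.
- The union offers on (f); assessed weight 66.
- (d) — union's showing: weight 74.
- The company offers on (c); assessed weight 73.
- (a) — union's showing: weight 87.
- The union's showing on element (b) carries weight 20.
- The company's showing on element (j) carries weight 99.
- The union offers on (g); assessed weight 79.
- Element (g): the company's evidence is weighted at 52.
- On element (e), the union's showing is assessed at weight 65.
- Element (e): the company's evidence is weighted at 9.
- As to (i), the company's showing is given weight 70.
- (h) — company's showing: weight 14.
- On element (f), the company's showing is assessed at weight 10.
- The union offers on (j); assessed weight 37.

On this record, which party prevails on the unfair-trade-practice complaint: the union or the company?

union

— Issue I —
Stage I.1 — burden on union; standard: a clear and cogent showing (weight is at least 76).
    (a): 87 ≥ 76 [met]
  Stage I.1 is satisfied; the onus moves to the company.
Stage I.2 — burden on company; standard: a clear and cogent showing (weight is at least 76).
    (b): 86 − 20 = 66 < 76 [not met]
    (c): 73 − 5 = 68 < 76 [not met]
  The company does not carry Stage I.2.
The union prevails on this issue.
— Issue II —
Stage II.1 (union, a more-likely-than-not showing, weight exceeds 55): (d) 74 > 55 — meets; (e) net 65−9=56 > 55 — meets.
  All elements met. The union retains the burden for Stage II.2.
Stage II.2 (union, a more-likely-than-not showing, weight exceeds 55): (f) net 66−10=56 > 55 — meets.
  All elements met. The union retains the burden for Stage II.3.
Stage II.3 (union, a prima facie showing, weight is at least 24): (g) net 79−52=27 ≥ 24 — meets.
  Stage II.3 carried; the final stage is satisfied.
Every stage carried; the union prevails on this issue.
— Issue III —
At Stage III.1 the union must meet clear and convincing evidence (weight is at least 68): on (h) the weight is 99 less the opposing 14 gives net 85, ≥ 68, so (h) meets the standard.
  The union carries Stage III.1; the company now bears the burden.
At Stage III.2 the company must meet clear and convincing evidence (weight is at least 68): on (i) the weight is 70 less the opposing 3 gives net 67, which does not reach 68, so (i) does not meet the standard; on (j) the weight is 99 less the opposing 37 gives net 62, which does not reach 68, so (j) does not meet the standard.
  Not every element is met, so the company fails to carry Stage III.2.
So the union prevails on this issue.
Per-issue: Issue I → union; Issue II → union; Issue III → union. The union must prevail on every issue; overall, the union prevails.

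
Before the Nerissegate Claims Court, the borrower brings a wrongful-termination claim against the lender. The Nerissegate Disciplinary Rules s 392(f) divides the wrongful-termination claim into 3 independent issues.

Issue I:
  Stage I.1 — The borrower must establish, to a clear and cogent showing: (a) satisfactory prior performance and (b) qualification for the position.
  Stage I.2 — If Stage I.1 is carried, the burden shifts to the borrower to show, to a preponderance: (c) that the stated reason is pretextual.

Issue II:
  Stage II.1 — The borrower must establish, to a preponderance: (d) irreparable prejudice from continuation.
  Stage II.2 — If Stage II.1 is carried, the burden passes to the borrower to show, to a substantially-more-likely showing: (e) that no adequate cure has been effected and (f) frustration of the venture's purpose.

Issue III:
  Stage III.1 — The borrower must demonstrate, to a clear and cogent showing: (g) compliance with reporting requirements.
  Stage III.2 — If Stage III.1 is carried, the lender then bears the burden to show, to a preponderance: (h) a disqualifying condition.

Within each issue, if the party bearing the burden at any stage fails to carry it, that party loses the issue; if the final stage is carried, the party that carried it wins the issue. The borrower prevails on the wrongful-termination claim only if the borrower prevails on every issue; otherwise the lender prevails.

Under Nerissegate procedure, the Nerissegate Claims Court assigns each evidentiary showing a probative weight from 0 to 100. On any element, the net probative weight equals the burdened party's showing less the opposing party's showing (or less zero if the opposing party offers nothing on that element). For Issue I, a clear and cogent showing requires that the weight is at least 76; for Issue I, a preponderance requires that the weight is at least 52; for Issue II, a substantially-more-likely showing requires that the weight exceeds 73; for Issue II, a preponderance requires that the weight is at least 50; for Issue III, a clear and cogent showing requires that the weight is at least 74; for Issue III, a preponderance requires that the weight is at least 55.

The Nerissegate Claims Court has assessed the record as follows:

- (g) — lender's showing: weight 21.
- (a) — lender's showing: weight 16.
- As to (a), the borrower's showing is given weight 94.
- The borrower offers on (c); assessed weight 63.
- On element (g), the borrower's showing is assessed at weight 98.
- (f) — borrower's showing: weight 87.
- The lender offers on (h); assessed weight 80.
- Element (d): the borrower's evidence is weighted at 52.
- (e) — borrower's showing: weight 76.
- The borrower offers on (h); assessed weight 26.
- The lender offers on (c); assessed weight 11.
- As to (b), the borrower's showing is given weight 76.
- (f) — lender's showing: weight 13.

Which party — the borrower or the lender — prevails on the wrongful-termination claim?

borrower

— Issue I —
Stage I.1 — burden on borrower; standard: a clear and cogent showing (weight is at least 76).
    (a): 94 − 16 = 78 ≥ 76 [met]
    (b): 76 ≥ 76 [met]
  Stage I.1 is satisfied; the borrower continues to bear the burden.
Stage I.2 — burden on borrower; standard: a preponderance (weight is at least 52).
    (c): 63 − 11 = 52 ≥ 52 [met]
  The borrower carries the last stage.
All stages carried — the borrower prevails on this issue.
— Issue II —
Stage II.1 (borrower, a preponderance, weight is at least 50): (d) 52 ≥ 50 — meets.
  All elements met. The borrower retains the burden for Stage II.2.
Stage II.2 (borrower, a substantially-more-likely showing, weight exceeds 73): (e) 76 > 73 — meets; (f) net 87−13=74 > 73 — meets.
  All elements met at the final stage.
Every stage carried; the borrower prevails on this issue.
— Issue III —
Stage III.1 (borrower, a clear and cogent showing, weight is at least 74): (g) net 98−21=77 ≥ 74 — meets.
  Stage III.1 is satisfied; the onus moves to the lender.
Stage III.2 (lender, a preponderance, weight is at least 55): (h) net 80−26=54 < 55 — fails.
  The lender does not carry Stage III.2.
The analysis ends at Stage III.2; the borrower prevails on this issue.
Per-issue: Issue I → borrower; Issue II → borrower; Issue III → borrower. The borrower must prevail on every issue; overall, the borrower prevails.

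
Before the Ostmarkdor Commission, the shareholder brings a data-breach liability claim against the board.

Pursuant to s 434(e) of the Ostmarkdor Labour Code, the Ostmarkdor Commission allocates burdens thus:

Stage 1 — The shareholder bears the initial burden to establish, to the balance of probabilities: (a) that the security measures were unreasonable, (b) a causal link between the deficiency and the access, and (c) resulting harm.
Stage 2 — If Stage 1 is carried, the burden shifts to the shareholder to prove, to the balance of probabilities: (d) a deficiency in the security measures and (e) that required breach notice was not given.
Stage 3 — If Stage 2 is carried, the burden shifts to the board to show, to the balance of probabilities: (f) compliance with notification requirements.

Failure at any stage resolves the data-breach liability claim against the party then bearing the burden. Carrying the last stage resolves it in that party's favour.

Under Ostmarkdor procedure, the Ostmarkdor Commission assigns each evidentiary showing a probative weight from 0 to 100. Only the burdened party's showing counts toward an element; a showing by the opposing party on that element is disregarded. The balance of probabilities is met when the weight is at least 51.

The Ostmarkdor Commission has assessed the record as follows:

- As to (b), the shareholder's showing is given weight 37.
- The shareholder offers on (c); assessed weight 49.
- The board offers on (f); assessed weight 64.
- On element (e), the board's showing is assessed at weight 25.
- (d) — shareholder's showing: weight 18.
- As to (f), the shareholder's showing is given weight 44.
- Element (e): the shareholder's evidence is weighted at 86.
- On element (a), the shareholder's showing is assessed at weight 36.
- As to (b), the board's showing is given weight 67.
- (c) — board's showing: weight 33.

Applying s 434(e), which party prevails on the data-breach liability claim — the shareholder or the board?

board

Stage 1 — burden on shareholder; standard: the balance of probabilities (weight is at least 51).
    (a): 36 < 51 [not met]
    (b): 37 (board's 67 disregarded) < 51 [not met]
    (c): 49 (board's 33 disregarded) < 51 [not met]
  The shareholder does not carry Stage 1.
So the board prevails.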